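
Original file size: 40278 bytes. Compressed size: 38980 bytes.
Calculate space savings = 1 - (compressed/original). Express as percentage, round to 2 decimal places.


ratio = compressed/original = 38980/40278 = 0.967774
savings = 1 - ratio = 1 - 0.967774 = 0.032226
as a percentage: 0.032226 * 100 = 3.22%

Space savings = 1 - 38980/40278 = 3.22%


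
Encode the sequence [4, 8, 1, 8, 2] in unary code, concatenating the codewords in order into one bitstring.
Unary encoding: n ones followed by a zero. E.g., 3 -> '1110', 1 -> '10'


Encode each number as n ones followed by a terminating 0:
  4 -> 11110 (5 bits)
  8 -> 111111110 (9 bits)
  1 -> 10 (2 bits)
  8 -> 111111110 (9 bits)
  2 -> 110 (3 bits)
Total length = 5 + 9 + 2 + 9 + 3 = 28 bits.

Unary([4, 8, 1, 8, 2]) = 1111011111111010111111110110 (28 bits)


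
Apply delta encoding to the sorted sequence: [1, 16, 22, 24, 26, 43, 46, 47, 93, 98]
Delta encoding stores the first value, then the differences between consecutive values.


First value: 1
Deltas:
  16 - 1 = 15
  22 - 16 = 6
  24 - 22 = 2
  26 - 24 = 2
  43 - 26 = 17
  46 - 43 = 3
  47 - 46 = 1
  93 - 47 = 46
  98 - 93 = 5


Delta encoded: [1, 15, 6, 2, 2, 17, 3, 1, 46, 5]


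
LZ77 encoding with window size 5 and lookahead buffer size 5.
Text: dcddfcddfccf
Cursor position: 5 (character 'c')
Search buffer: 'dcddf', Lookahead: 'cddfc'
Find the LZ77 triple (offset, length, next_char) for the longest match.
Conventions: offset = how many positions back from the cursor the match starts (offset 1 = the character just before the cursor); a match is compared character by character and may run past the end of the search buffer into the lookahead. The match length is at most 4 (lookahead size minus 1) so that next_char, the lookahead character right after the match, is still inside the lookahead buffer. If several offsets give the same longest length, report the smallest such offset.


Try each offset into the search buffer:
  offset=1 (pos 4, char 'f'): match length 0
  offset=2 (pos 3, char 'd'): match length 0
  offset=3 (pos 2, char 'd'): match length 0
  offset=4 (pos 1, char 'c'): match length 4
  offset=5 (pos 0, char 'd'): match length 0
Longest match has length 4 at offset 4.
next_char = character at position 5 + 4 = 9 -> 'c'

Best match: offset=4, length=4 (matching 'cddf' starting at position 1)
LZ77 triple: (4, 4, 'c')


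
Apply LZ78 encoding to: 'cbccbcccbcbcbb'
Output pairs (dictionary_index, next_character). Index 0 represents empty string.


LZ78 encoding steps:
Dictionary: {0: ''}
Step 1: w='' (idx 0), next='c' -> output (0, 'c'), add 'c' as idx 1
Step 2: w='' (idx 0), next='b' -> output (0, 'b'), add 'b' as idx 2
Step 3: w='c' (idx 1), next='c' -> output (1, 'c'), add 'cc' as idx 3
Step 4: w='b' (idx 2), next='c' -> output (2, 'c'), add 'bc' as idx 4
Step 5: w='cc' (idx 3), next='b' -> output (3, 'b'), add 'ccb' as idx 5
Step 6: w='c' (idx 1), next='b' -> output (1, 'b'), add 'cb' as idx 6
Step 7: w='cb' (idx 6), next='b' -> output (6, 'b'), add 'cbb' as idx 7


Encoded: [(0, 'c'), (0, 'b'), (1, 'c'), (2, 'c'), (3, 'b'), (1, 'b'), (6, 'b')]


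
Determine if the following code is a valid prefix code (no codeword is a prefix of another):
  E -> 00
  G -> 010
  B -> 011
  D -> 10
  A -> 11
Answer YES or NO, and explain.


Checking each pair (does one codeword prefix another?):
  E='00' vs G='010': no prefix
  E='00' vs B='011': no prefix
  E='00' vs D='10': no prefix
  E='00' vs A='11': no prefix
  G='010' vs E='00': no prefix
  G='010' vs B='011': no prefix
  G='010' vs D='10': no prefix
  G='010' vs A='11': no prefix
  B='011' vs E='00': no prefix
  B='011' vs G='010': no prefix
  B='011' vs D='10': no prefix
  B='011' vs A='11': no prefix
  D='10' vs E='00': no prefix
  D='10' vs G='010': no prefix
  D='10' vs B='011': no prefix
  D='10' vs A='11': no prefix
  A='11' vs E='00': no prefix
  A='11' vs G='010': no prefix
  A='11' vs B='011': no prefix
  A='11' vs D='10': no prefix
No violation found over all pairs.

YES -- this is a valid prefix code. No codeword is a prefix of any other codeword.


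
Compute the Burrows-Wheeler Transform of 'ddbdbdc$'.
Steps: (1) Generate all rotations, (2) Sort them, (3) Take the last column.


Rotations (sorted):
  0: $ddbdbdc -> last char: c
  1: bdbdc$dd -> last char: d
  2: bdc$ddbd -> last char: d
  3: c$ddbdbd -> last char: d
  4: dbdbdc$d -> last char: d
  5: dbdc$ddb -> last char: b
  6: dc$ddbdb -> last char: b
  7: ddbdbdc$ -> last char: $


BWT = cddddbb$


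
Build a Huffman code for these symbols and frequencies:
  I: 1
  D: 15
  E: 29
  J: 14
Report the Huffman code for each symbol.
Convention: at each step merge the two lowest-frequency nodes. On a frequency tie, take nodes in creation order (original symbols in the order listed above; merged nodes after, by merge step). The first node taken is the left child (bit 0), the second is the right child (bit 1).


Huffman tree construction:
Step 1: Merge I(1) + J(14) = 15
Step 2: Merge D(15) + (I+J)(15) = 30
Step 3: Merge E(29) + (D+(I+J))(30) = 59
Read each symbol's code off the tree from the root (left child = 0, right child = 1).

Codes:
  I: 110 (length 3)
  D: 10 (length 2)
  E: 0 (length 1)
  J: 111 (length 3)
Average code length: 104/59 = 1.7627 bits/symbol


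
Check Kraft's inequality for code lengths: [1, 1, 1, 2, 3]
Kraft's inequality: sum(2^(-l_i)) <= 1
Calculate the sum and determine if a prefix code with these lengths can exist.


Sum = 2^(-1) + 2^(-1) + 2^(-1) + 2^(-2) + 2^(-3)
    = 0.5 + 0.5 + 0.5 + 0.25 + 0.125
    = 15/8 = 1.875
Since 1.875 > 1, Kraft's inequality is NOT satisfied.
A prefix code with these lengths CANNOT exist.

Kraft sum = 1.875. Not satisfied.


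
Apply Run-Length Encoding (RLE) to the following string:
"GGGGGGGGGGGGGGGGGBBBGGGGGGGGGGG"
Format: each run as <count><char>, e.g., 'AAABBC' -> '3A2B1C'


Scanning runs left to right:
  i=0: run of 'G' x 17 -> '17G'
  i=17: run of 'B' x 3 -> '3B'
  i=20: run of 'G' x 11 -> '11G'

RLE = 17G3B11G


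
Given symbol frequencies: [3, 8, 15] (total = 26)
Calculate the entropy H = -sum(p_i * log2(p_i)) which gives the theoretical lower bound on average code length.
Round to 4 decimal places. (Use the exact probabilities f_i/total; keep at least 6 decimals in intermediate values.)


Per-symbol terms -p_i * log2(p_i) with p_i = f_i/26:
  p = 3/26 = 0.115385: log2(p) = -3.115477, -p*log2(p) = 0.359478
  p = 8/26 = 0.307692: log2(p) = -1.700440, -p*log2(p) = 0.523212
  p = 15/26 = 0.576923: log2(p) = -0.793549, -p*log2(p) = 0.457817
H = 0.359478 + 0.523212 + 0.457817 = 1.340507

H = 1.3405 bits/symbol


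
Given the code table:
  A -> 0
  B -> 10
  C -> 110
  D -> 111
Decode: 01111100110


Decoding:
0 -> A
111 -> D
110 -> C
0 -> A
110 -> C


Result: ADCAC


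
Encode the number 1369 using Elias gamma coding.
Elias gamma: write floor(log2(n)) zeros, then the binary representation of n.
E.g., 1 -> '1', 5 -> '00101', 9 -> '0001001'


num_bits = floor(log2(1369)) + 1 = 11
leading_zeros = num_bits - 1 = 10
binary(1369) = 10101011001

Elias gamma(1369) = '0000000000' + '10101011001' = 000000000010101011001 (21 bits)


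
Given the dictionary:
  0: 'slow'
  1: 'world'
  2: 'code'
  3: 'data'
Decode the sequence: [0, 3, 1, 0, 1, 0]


Look up each index in the dictionary:
  0 -> 'slow'
  3 -> 'data'
  1 -> 'world'
  0 -> 'slow'
  1 -> 'world'
  0 -> 'slow'

Decoded: "slow data world slow world slow"


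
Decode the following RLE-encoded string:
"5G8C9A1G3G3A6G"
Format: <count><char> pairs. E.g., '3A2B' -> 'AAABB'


Expanding each <count><char> pair:
  5G -> 'GGGGG'
  8C -> 'CCCCCCCC'
  9A -> 'AAAAAAAAA'
  1G -> 'G'
  3G -> 'GGG'
  3A -> 'AAA'
  6G -> 'GGGGGG'

Decoded = GGGGGCCCCCCCCAAAAAAAAAGGGGAAAGGGGGG


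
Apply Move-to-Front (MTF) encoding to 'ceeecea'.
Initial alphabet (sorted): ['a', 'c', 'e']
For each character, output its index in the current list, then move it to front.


MTF encoding:
'c': index 1 in ['a', 'c', 'e'] -> ['c', 'a', 'e']
'e': index 2 in ['c', 'a', 'e'] -> ['e', 'c', 'a']
'e': index 0 in ['e', 'c', 'a'] -> ['e', 'c', 'a']
'e': index 0 in ['e', 'c', 'a'] -> ['e', 'c', 'a']
'c': index 1 in ['e', 'c', 'a'] -> ['c', 'e', 'a']
'e': index 1 in ['c', 'e', 'a'] -> ['e', 'c', 'a']
'a': index 2 in ['e', 'c', 'a'] -> ['a', 'e', 'c']


Output: [1, 2, 0, 0, 1, 1, 2]


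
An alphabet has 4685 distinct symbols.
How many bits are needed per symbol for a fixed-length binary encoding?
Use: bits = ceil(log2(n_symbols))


log2(4685) = 12.1938
Bracket: 2^12 = 4096 < 4685 <= 2^13 = 8192
So ceil(log2(4685)) = 13

bits = ceil(log2(4685)) = ceil(12.1938) = 13 bits


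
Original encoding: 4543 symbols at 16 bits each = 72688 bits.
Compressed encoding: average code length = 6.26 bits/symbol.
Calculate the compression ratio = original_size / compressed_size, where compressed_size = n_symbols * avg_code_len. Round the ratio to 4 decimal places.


original_size = n_symbols * orig_bits = 4543 * 16 = 72688 bits
compressed_size = n_symbols * avg_code_len = 4543 * 6.26 = 28439.18 bits
ratio = original_size / compressed_size = 72688 / 28439.18 = 2.5559

Compression ratio = 2.5559


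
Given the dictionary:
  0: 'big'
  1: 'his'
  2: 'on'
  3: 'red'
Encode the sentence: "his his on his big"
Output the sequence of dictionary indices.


Look up each word in the dictionary:
  'his' -> 1
  'his' -> 1
  'on' -> 2
  'his' -> 1
  'big' -> 0

Encoded: [1, 1, 2, 1, 0]


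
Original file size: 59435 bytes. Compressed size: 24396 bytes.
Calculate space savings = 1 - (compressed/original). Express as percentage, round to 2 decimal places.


ratio = compressed/original = 24396/59435 = 0.410465
savings = 1 - ratio = 1 - 0.410465 = 0.589535
as a percentage: 0.589535 * 100 = 58.95%

Space savings = 1 - 24396/59435 = 58.95%


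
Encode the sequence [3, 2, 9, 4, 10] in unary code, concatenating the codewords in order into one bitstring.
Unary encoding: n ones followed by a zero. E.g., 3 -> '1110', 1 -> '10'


Encode each number as n ones followed by a terminating 0:
  3 -> 1110 (4 bits)
  2 -> 110 (3 bits)
  9 -> 1111111110 (10 bits)
  4 -> 11110 (5 bits)
  10 -> 11111111110 (11 bits)
Total length = 4 + 3 + 10 + 5 + 11 = 33 bits.

Unary([3, 2, 9, 4, 10]) = 111011011111111101111011111111110 (33 bits)


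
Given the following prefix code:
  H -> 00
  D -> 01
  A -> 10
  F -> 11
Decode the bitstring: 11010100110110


Decoding step by step:
Bits 11 -> F
Bits 01 -> D
Bits 01 -> D
Bits 00 -> H
Bits 11 -> F
Bits 01 -> D
Bits 10 -> A


Decoded message: FDDHFDA


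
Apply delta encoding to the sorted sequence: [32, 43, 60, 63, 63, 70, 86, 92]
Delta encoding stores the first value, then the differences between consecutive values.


First value: 32
Deltas:
  43 - 32 = 11
  60 - 43 = 17
  63 - 60 = 3
  63 - 63 = 0
  70 - 63 = 7
  86 - 70 = 16
  92 - 86 = 6


Delta encoded: [32, 11, 17, 3, 0, 7, 16, 6]


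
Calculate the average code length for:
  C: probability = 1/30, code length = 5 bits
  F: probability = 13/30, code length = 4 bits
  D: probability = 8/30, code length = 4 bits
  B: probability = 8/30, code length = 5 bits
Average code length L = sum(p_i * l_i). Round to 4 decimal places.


Weighted contributions p_i * l_i:
  C: (1/30) * 5 = 5/30
  F: (13/30) * 4 = 52/30
  D: (8/30) * 4 = 32/30
  B: (8/30) * 5 = 40/30
Sum = (5 + 52 + 32 + 40)/30 = 129/30

L = 129/30 = 4.3000 bits/symbol


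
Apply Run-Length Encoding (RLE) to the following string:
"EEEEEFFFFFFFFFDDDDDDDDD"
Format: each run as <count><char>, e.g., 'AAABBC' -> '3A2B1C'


Scanning runs left to right:
  i=0: run of 'E' x 5 -> '5E'
  i=5: run of 'F' x 9 -> '9F'
  i=14: run of 'D' x 9 -> '9D'

RLE = 5E9F9D


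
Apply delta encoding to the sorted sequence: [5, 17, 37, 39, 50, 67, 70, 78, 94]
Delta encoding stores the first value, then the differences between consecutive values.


First value: 5
Deltas:
  17 - 5 = 12
  37 - 17 = 20
  39 - 37 = 2
  50 - 39 = 11
  67 - 50 = 17
  70 - 67 = 3
  78 - 70 = 8
  94 - 78 = 16


Delta encoded: [5, 12, 20, 2, 11, 17, 3, 8, 16]


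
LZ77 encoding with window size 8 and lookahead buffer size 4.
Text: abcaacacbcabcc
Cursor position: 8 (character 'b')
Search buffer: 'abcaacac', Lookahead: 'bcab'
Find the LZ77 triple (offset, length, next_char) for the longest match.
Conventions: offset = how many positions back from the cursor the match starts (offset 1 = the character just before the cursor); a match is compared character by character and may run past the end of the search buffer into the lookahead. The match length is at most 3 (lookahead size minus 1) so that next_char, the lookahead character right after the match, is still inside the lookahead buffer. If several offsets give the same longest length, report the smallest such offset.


Try each offset into the search buffer:
  offset=1 (pos 7, char 'c'): match length 0
  offset=2 (pos 6, char 'a'): match length 0
  offset=3 (pos 5, char 'c'): match length 0
  offset=4 (pos 4, char 'a'): match length 0
  offset=5 (pos 3, char 'a'): match length 0
  offset=6 (pos 2, char 'c'): match length 0
  offset=7 (pos 1, char 'b'): match length 3
  offset=8 (pos 0, char 'a'): match length 0
Longest match has length 3 at offset 7.
next_char = character at position 8 + 3 = 11 -> 'b'

Best match: offset=7, length=3 (matching 'bca' starting at position 1)
LZ77 triple: (7, 3, 'b')


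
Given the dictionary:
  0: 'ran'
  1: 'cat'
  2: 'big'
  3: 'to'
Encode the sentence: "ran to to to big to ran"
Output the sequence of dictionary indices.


Look up each word in the dictionary:
  'ran' -> 0
  'to' -> 3
  'to' -> 3
  'to' -> 3
  'big' -> 2
  'to' -> 3
  'ran' -> 0

Encoded: [0, 3, 3, 3, 2, 3, 0]


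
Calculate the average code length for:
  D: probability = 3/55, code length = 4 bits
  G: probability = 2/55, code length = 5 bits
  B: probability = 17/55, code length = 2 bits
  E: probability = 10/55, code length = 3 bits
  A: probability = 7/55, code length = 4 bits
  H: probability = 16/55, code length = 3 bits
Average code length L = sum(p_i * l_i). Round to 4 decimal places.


Weighted contributions p_i * l_i:
  D: (3/55) * 4 = 12/55
  G: (2/55) * 5 = 10/55
  B: (17/55) * 2 = 34/55
  E: (10/55) * 3 = 30/55
  A: (7/55) * 4 = 28/55
  H: (16/55) * 3 = 48/55
Sum = (12 + 10 + 34 + 30 + 28 + 48)/55 = 162/55

L = 162/55 = 2.9455 bits/symbol


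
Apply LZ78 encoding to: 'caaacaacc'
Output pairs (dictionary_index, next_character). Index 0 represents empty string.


LZ78 encoding steps:
Dictionary: {0: ''}
Step 1: w='' (idx 0), next='c' -> output (0, 'c'), add 'c' as idx 1
Step 2: w='' (idx 0), next='a' -> output (0, 'a'), add 'a' as idx 2
Step 3: w='a' (idx 2), next='a' -> output (2, 'a'), add 'aa' as idx 3
Step 4: w='c' (idx 1), next='a' -> output (1, 'a'), add 'ca' as idx 4
Step 5: w='a' (idx 2), next='c' -> output (2, 'c'), add 'ac' as idx 5
Step 6: w='c' (idx 1), end of input -> output (1, '')


Encoded: [(0, 'c'), (0, 'a'), (2, 'a'), (1, 'a'), (2, 'c'), (1, '')]


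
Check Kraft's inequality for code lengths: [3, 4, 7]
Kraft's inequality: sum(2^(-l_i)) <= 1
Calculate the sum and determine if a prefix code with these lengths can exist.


Sum = 2^(-3) + 2^(-4) + 2^(-7)
    = 0.125 + 0.0625 + 0.0078125
    = 25/128 = 0.1953125
Since 0.1953125 <= 1, Kraft's inequality IS satisfied.
A prefix code with these lengths CAN exist.

Kraft sum = 0.1953125. Satisfied.


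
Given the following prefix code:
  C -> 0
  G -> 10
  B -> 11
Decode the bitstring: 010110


Decoding step by step:
Bits 0 -> C
Bits 10 -> G
Bits 11 -> B
Bits 0 -> C


Decoded message: CGBC


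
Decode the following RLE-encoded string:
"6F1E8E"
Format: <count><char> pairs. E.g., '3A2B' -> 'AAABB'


Expanding each <count><char> pair:
  6F -> 'FFFFFF'
  1E -> 'E'
  8E -> 'EEEEEEEE'

Decoded = FFFFFFEEEEEEEEE


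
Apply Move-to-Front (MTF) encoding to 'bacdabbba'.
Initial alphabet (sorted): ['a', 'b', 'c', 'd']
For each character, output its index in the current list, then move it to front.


MTF encoding:
'b': index 1 in ['a', 'b', 'c', 'd'] -> ['b', 'a', 'c', 'd']
'a': index 1 in ['b', 'a', 'c', 'd'] -> ['a', 'b', 'c', 'd']
'c': index 2 in ['a', 'b', 'c', 'd'] -> ['c', 'a', 'b', 'd']
'd': index 3 in ['c', 'a', 'b', 'd'] -> ['d', 'c', 'a', 'b']
'a': index 2 in ['d', 'c', 'a', 'b'] -> ['a', 'd', 'c', 'b']
'b': index 3 in ['a', 'd', 'c', 'b'] -> ['b', 'a', 'd', 'c']
'b': index 0 in ['b', 'a', 'd', 'c'] -> ['b', 'a', 'd', 'c']
'b': index 0 in ['b', 'a', 'd', 'c'] -> ['b', 'a', 'd', 'c']
'a': index 1 in ['b', 'a', 'd', 'c'] -> ['a', 'b', 'd', 'c']


Output: [1, 1, 2, 3, 2, 3, 0, 0, 1]


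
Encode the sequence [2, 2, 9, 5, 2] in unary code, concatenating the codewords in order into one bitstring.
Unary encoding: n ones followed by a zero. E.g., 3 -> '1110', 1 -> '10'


Encode each number as n ones followed by a terminating 0:
  2 -> 110 (3 bits)
  2 -> 110 (3 bits)
  9 -> 1111111110 (10 bits)
  5 -> 111110 (6 bits)
  2 -> 110 (3 bits)
Total length = 3 + 3 + 10 + 6 + 3 = 25 bits.

Unary([2, 2, 9, 5, 2]) = 1101101111111110111110110 (25 bits)


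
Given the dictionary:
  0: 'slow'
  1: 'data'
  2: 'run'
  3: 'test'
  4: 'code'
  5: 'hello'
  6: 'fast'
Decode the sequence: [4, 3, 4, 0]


Look up each index in the dictionary:
  4 -> 'code'
  3 -> 'test'
  4 -> 'code'
  0 -> 'slow'

Decoded: "code test code slow"


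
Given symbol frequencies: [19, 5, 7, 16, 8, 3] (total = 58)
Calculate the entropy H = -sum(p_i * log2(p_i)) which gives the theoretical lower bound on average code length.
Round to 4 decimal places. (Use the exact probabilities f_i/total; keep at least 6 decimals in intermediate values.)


Per-symbol terms -p_i * log2(p_i) with p_i = f_i/58:
  p = 19/58 = 0.327586: log2(p) = -1.610053, -p*log2(p) = 0.527431
  p = 5/58 = 0.086207: log2(p) = -3.536053, -p*log2(p) = 0.304832
  p = 7/58 = 0.120690: log2(p) = -3.050626, -p*log2(p) = 0.368179
  p = 16/58 = 0.275862: log2(p) = -1.857981, -p*log2(p) = 0.512546
  p = 8/58 = 0.137931: log2(p) = -2.857981, -p*log2(p) = 0.394204
  p = 3/58 = 0.051724: log2(p) = -4.273018, -p*log2(p) = 0.221018
H = 0.527431 + 0.304832 + 0.368179 + 0.512546 + 0.394204 + 0.221018 = 2.328210

H = 2.3282 bits/symbol


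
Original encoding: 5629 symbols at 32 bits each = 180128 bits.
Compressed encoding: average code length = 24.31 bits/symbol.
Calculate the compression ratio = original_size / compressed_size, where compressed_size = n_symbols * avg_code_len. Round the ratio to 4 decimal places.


original_size = n_symbols * orig_bits = 5629 * 32 = 180128 bits
compressed_size = n_symbols * avg_code_len = 5629 * 24.31 = 136840.99 bits
ratio = original_size / compressed_size = 180128 / 136840.99 = 1.3163

Compression ratio = 1.3163


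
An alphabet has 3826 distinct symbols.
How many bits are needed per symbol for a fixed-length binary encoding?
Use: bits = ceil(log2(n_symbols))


log2(3826) = 11.9016
Bracket: 2^11 = 2048 < 3826 <= 2^12 = 4096
So ceil(log2(3826)) = 12

bits = ceil(log2(3826)) = ceil(11.9016) = 12 bits


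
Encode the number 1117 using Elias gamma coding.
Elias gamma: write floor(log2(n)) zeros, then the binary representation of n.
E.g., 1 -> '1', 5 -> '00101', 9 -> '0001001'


num_bits = floor(log2(1117)) + 1 = 11
leading_zeros = num_bits - 1 = 10
binary(1117) = 10001011101

Elias gamma(1117) = '0000000000' + '10001011101' = 000000000010001011101 (21 bits)


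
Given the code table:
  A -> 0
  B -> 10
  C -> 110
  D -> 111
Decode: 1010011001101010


Decoding:
10 -> B
10 -> B
0 -> A
110 -> C
0 -> A
110 -> C
10 -> B
10 -> B


Result: BBACACBB


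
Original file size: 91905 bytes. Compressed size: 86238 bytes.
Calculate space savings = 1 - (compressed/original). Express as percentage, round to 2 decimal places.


ratio = compressed/original = 86238/91905 = 0.938339
savings = 1 - ratio = 1 - 0.938339 = 0.061661
as a percentage: 0.061661 * 100 = 6.17%

Space savings = 1 - 86238/91905 = 6.17%


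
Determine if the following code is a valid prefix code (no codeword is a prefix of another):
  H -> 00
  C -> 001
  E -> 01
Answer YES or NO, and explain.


Checking each pair (does one codeword prefix another?):
  H='00' vs C='001': prefix -- VIOLATION

NO -- this is NOT a valid prefix code. H (00) is a prefix of C (001).


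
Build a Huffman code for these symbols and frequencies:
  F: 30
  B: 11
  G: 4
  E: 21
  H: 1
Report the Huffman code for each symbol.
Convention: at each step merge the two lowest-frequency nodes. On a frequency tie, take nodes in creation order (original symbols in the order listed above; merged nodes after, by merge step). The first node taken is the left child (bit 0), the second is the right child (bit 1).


Huffman tree construction:
Step 1: Merge H(1) + G(4) = 5
Step 2: Merge (H+G)(5) + B(11) = 16
Step 3: Merge ((H+G)+B)(16) + E(21) = 37
Step 4: Merge F(30) + (((H+G)+B)+E)(37) = 67
Read each symbol's code off the tree from the root (left child = 0, right child = 1).

Codes:
  F: 0 (length 1)
  B: 101 (length 3)
  G: 1001 (length 4)
  E: 11 (length 2)
  H: 1000 (length 4)
Average code length: 125/67 = 1.8657 bits/symbol


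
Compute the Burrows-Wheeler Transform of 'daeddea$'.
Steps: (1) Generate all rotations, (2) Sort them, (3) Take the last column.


Rotations (sorted):
  0: $daeddea -> last char: a
  1: a$daedde -> last char: e
  2: aeddea$d -> last char: d
  3: daeddea$ -> last char: $
  4: ddea$dae -> last char: e
  5: dea$daed -> last char: d
  6: ea$daedd -> last char: d
  7: eddea$da -> last char: a


BWT = aed$edda


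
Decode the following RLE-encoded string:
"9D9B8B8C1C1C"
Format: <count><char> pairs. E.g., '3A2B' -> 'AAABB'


Expanding each <count><char> pair:
  9D -> 'DDDDDDDDD'
  9B -> 'BBBBBBBBB'
  8B -> 'BBBBBBBB'
  8C -> 'CCCCCCCC'
  1C -> 'C'
  1C -> 'C'

Decoded = DDDDDDDDDBBBBBBBBBBBBBBBBBCCCCCCCCCC


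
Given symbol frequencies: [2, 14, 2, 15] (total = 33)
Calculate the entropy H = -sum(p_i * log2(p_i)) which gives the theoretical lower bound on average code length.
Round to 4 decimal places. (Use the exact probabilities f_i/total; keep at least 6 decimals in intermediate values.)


Per-symbol terms -p_i * log2(p_i) with p_i = f_i/33:
  p = 2/33 = 0.060606: log2(p) = -4.044394, -p*log2(p) = 0.245115
  p = 14/33 = 0.424242: log2(p) = -1.237039, -p*log2(p) = 0.524805
  p = 2/33 = 0.060606: log2(p) = -4.044394, -p*log2(p) = 0.245115
  p = 15/33 = 0.454545: log2(p) = -1.137504, -p*log2(p) = 0.517047
H = 0.245115 + 0.524805 + 0.245115 + 0.517047 = 1.532082

H = 1.5321 bits/symbol


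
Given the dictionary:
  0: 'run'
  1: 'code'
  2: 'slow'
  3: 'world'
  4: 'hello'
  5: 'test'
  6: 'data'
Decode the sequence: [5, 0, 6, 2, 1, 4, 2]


Look up each index in the dictionary:
  5 -> 'test'
  0 -> 'run'
  6 -> 'data'
  2 -> 'slow'
  1 -> 'code'
  4 -> 'hello'
  2 -> 'slow'

Decoded: "test run data slow code hello slow"


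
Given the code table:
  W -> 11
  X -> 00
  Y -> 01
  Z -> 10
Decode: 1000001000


Decoding:
10 -> Z
00 -> X
00 -> X
10 -> Z
00 -> X


Result: ZXXZX


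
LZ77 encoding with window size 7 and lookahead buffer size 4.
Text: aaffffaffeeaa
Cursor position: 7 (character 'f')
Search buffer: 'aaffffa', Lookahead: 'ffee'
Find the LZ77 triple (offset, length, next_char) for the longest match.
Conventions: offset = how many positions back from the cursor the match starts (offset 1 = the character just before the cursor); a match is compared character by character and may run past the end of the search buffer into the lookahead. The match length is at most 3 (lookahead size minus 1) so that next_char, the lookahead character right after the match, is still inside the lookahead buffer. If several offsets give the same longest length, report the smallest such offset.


Try each offset into the search buffer:
  offset=1 (pos 6, char 'a'): match length 0
  offset=2 (pos 5, char 'f'): match length 1
  offset=3 (pos 4, char 'f'): match length 2
  offset=4 (pos 3, char 'f'): match length 2
  offset=5 (pos 2, char 'f'): match length 2
  offset=6 (pos 1, char 'a'): match length 0
  offset=7 (pos 0, char 'a'): match length 0
Longest match has length 2, found at offsets 3, 4, 5; take the smallest, offset 3.
next_char = character at position 7 + 2 = 9 -> 'e'

Best match: offset=3, length=2 (matching 'ff' starting at position 4)
LZ77 triple: (3, 2, 'e')


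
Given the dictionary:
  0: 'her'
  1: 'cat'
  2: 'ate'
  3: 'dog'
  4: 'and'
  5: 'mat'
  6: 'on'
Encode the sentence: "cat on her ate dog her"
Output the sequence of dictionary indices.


Look up each word in the dictionary:
  'cat' -> 1
  'on' -> 6
  'her' -> 0
  'ate' -> 2
  'dog' -> 3
  'her' -> 0

Encoded: [1, 6, 0, 2, 3, 0]


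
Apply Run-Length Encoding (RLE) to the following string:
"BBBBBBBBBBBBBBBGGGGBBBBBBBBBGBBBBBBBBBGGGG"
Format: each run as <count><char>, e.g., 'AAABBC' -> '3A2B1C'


Scanning runs left to right:
  i=0: run of 'B' x 15 -> '15B'
  i=15: run of 'G' x 4 -> '4G'
  i=19: run of 'B' x 9 -> '9B'
  i=28: run of 'G' x 1 -> '1G'
  i=29: run of 'B' x 9 -> '9B'
  i=38: run of 'G' x 4 -> '4G'

RLE = 15B4G9B1G9B4G


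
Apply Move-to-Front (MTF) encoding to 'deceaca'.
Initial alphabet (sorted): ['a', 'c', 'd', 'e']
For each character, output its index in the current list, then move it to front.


MTF encoding:
'd': index 2 in ['a', 'c', 'd', 'e'] -> ['d', 'a', 'c', 'e']
'e': index 3 in ['d', 'a', 'c', 'e'] -> ['e', 'd', 'a', 'c']
'c': index 3 in ['e', 'd', 'a', 'c'] -> ['c', 'e', 'd', 'a']
'e': index 1 in ['c', 'e', 'd', 'a'] -> ['e', 'c', 'd', 'a']
'a': index 3 in ['e', 'c', 'd', 'a'] -> ['a', 'e', 'c', 'd']
'c': index 2 in ['a', 'e', 'c', 'd'] -> ['c', 'a', 'e', 'd']
'a': index 1 in ['c', 'a', 'e', 'd'] -> ['a', 'c', 'e', 'd']


Output: [2, 3, 3, 1, 3, 2, 1]


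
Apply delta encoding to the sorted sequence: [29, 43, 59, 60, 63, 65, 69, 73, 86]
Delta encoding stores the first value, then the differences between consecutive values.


First value: 29
Deltas:
  43 - 29 = 14
  59 - 43 = 16
  60 - 59 = 1
  63 - 60 = 3
  65 - 63 = 2
  69 - 65 = 4
  73 - 69 = 4
  86 - 73 = 13


Delta encoded: [29, 14, 16, 1, 3, 2, 4, 4, 13]


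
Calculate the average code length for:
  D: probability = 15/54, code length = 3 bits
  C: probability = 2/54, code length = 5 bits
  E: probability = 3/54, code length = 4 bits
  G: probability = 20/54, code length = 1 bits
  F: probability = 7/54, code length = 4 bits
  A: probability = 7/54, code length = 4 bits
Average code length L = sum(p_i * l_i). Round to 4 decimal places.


Weighted contributions p_i * l_i:
  D: (15/54) * 3 = 45/54
  C: (2/54) * 5 = 10/54
  E: (3/54) * 4 = 12/54
  G: (20/54) * 1 = 20/54
  F: (7/54) * 4 = 28/54
  A: (7/54) * 4 = 28/54
Sum = (45 + 10 + 12 + 20 + 28 + 28)/54 = 143/54

L = 143/54 = 2.6481 bits/symbol


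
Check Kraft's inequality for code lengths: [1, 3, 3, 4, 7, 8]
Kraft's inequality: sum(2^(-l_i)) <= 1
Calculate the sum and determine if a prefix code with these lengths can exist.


Sum = 2^(-1) + 2^(-3) + 2^(-3) + 2^(-4) + 2^(-7) + 2^(-8)
    = 0.5 + 0.125 + 0.125 + 0.0625 + 0.0078125 + 0.00390625
    = 211/256 = 0.82421875
Since 0.82421875 <= 1, Kraft's inequality IS satisfied.
A prefix code with these lengths CAN exist.

Kraft sum = 0.82421875. Satisfied.


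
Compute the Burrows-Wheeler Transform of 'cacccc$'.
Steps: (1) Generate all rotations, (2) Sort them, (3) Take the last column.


Rotations (sorted):
  0: $cacccc -> last char: c
  1: acccc$c -> last char: c
  2: c$caccc -> last char: c
  3: cacccc$ -> last char: $
  4: cc$cacc -> last char: c
  5: ccc$cac -> last char: c
  6: cccc$ca -> last char: a


BWT = ccc$cca


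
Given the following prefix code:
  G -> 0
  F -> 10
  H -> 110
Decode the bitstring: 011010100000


Decoding step by step:
Bits 0 -> G
Bits 110 -> H
Bits 10 -> F
Bits 10 -> F
Bits 0 -> G
Bits 0 -> G
Bits 0 -> G
Bits 0 -> G


Decoded message: GHFFGGGG


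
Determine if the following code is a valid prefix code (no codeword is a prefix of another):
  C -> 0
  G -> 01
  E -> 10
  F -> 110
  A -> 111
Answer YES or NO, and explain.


Checking each pair (does one codeword prefix another?):
  C='0' vs G='01': prefix -- VIOLATION

NO -- this is NOT a valid prefix code. C (0) is a prefix of G (01).


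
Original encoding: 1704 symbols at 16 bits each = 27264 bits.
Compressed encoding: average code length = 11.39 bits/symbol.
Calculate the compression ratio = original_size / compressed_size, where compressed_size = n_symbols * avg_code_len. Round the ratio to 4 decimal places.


original_size = n_symbols * orig_bits = 1704 * 16 = 27264 bits
compressed_size = n_symbols * avg_code_len = 1704 * 11.39 = 19408.56 bits
ratio = original_size / compressed_size = 27264 / 19408.56 = 1.4047

Compression ratio = 1.4047


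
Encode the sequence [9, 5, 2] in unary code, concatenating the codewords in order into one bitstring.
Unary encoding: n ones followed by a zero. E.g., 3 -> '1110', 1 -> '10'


Encode each number as n ones followed by a terminating 0:
  9 -> 1111111110 (10 bits)
  5 -> 111110 (6 bits)
  2 -> 110 (3 bits)
Total length = 10 + 6 + 3 = 19 bits.

Unary([9, 5, 2]) = 1111111110111110110 (19 bits)


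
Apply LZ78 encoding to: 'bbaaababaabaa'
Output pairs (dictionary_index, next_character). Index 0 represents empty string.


LZ78 encoding steps:
Dictionary: {0: ''}
Step 1: w='' (idx 0), next='b' -> output (0, 'b'), add 'b' as idx 1
Step 2: w='b' (idx 1), next='a' -> output (1, 'a'), add 'ba' as idx 2
Step 3: w='' (idx 0), next='a' -> output (0, 'a'), add 'a' as idx 3
Step 4: w='a' (idx 3), next='b' -> output (3, 'b'), add 'ab' as idx 4
Step 5: w='ab' (idx 4), next='a' -> output (4, 'a'), add 'aba' as idx 5
Step 6: w='aba' (idx 5), next='a' -> output (5, 'a'), add 'abaa' as idx 6


Encoded: [(0, 'b'), (1, 'a'), (0, 'a'), (3, 'b'), (4, 'a'), (5, 'a')]


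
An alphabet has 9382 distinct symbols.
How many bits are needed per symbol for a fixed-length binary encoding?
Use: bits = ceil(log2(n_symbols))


log2(9382) = 13.1957
Bracket: 2^13 = 8192 < 9382 <= 2^14 = 16384
So ceil(log2(9382)) = 14

bits = ceil(log2(9382)) = ceil(13.1957) = 14 bits


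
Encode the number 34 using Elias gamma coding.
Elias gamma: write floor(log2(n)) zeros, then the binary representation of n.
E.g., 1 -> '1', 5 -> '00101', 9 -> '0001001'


num_bits = floor(log2(34)) + 1 = 6
leading_zeros = num_bits - 1 = 5
binary(34) = 100010

Elias gamma(34) = '00000' + '100010' = 00000100010 (11 bits)


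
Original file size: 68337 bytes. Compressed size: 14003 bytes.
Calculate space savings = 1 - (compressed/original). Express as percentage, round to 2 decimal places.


ratio = compressed/original = 14003/68337 = 0.204911
savings = 1 - ratio = 1 - 0.204911 = 0.795089
as a percentage: 0.795089 * 100 = 79.51%

Space savings = 1 - 14003/68337 = 79.51%


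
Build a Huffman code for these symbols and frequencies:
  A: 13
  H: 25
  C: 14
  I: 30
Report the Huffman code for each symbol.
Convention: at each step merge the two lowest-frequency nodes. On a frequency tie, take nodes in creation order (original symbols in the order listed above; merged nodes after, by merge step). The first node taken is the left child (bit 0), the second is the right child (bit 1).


Huffman tree construction:
Step 1: Merge A(13) + C(14) = 27
Step 2: Merge H(25) + (A+C)(27) = 52
Step 3: Merge I(30) + (H+(A+C))(52) = 82
Read each symbol's code off the tree from the root (left child = 0, right child = 1).

Codes:
  A: 110 (length 3)
  H: 10 (length 2)
  C: 111 (length 3)
  I: 0 (length 1)
Average code length: 161/82 = 1.9634 bits/symbol


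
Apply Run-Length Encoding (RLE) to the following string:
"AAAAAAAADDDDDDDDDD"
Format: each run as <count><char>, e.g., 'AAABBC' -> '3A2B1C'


Scanning runs left to right:
  i=0: run of 'A' x 8 -> '8A'
  i=8: run of 'D' x 10 -> '10D'

RLE = 8A10D


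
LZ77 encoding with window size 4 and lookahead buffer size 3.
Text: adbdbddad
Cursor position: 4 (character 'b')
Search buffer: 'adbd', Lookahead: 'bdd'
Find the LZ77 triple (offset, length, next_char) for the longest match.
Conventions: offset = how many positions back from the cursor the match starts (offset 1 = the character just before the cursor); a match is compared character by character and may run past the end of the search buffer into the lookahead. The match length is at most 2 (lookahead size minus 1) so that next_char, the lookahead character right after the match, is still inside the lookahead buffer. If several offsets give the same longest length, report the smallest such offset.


Try each offset into the search buffer:
  offset=1 (pos 3, char 'd'): match length 0
  offset=2 (pos 2, char 'b'): match length 2
  offset=3 (pos 1, char 'd'): match length 0
  offset=4 (pos 0, char 'a'): match length 0
Longest match has length 2 at offset 2.
next_char = character at position 4 + 2 = 6 -> 'd'

Best match: offset=2, length=2 (matching 'bd' starting at position 2)
LZ77 triple: (2, 2, 'd')


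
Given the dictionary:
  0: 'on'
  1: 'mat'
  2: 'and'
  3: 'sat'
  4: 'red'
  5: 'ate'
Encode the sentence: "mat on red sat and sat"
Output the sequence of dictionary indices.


Look up each word in the dictionary:
  'mat' -> 1
  'on' -> 0
  'red' -> 4
  'sat' -> 3
  'and' -> 2
  'sat' -> 3

Encoded: [1, 0, 4, 3, 2, 3]


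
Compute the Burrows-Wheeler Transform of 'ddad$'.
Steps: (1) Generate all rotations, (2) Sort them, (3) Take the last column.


Rotations (sorted):
  0: $ddad -> last char: d
  1: ad$dd -> last char: d
  2: d$dda -> last char: a
  3: dad$d -> last char: d
  4: ddad$ -> last char: $


BWT = ddad$


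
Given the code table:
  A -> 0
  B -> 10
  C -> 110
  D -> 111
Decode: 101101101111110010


Decoding:
10 -> B
110 -> C
110 -> C
111 -> D
111 -> D
0 -> A
0 -> A
10 -> B


Result: BCCDDAAB


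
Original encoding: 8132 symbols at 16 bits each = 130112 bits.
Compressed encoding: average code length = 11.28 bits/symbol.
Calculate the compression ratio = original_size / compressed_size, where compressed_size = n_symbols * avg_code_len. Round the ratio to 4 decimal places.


original_size = n_symbols * orig_bits = 8132 * 16 = 130112 bits
compressed_size = n_symbols * avg_code_len = 8132 * 11.28 = 91728.96 bits
ratio = original_size / compressed_size = 130112 / 91728.96 = 1.4184

Compression ratio = 1.4184


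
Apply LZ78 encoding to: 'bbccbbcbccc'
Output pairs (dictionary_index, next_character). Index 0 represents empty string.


LZ78 encoding steps:
Dictionary: {0: ''}
Step 1: w='' (idx 0), next='b' -> output (0, 'b'), add 'b' as idx 1
Step 2: w='b' (idx 1), next='c' -> output (1, 'c'), add 'bc' as idx 2
Step 3: w='' (idx 0), next='c' -> output (0, 'c'), add 'c' as idx 3
Step 4: w='b' (idx 1), next='b' -> output (1, 'b'), add 'bb' as idx 4
Step 5: w='c' (idx 3), next='b' -> output (3, 'b'), add 'cb' as idx 5
Step 6: w='c' (idx 3), next='c' -> output (3, 'c'), add 'cc' as idx 6
Step 7: w='c' (idx 3), end of input -> output (3, '')


Encoded: [(0, 'b'), (1, 'c'), (0, 'c'), (1, 'b'), (3, 'b'), (3, 'c'), (3, '')]


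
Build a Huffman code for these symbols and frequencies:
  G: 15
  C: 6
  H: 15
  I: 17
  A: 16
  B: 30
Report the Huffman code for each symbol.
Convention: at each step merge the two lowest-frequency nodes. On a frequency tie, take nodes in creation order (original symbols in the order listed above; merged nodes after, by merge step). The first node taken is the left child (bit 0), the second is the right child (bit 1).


Huffman tree construction:
Step 1: Merge C(6) + G(15) = 21
Step 2: Merge H(15) + A(16) = 31
Step 3: Merge I(17) + (C+G)(21) = 38
Step 4: Merge B(30) + (H+A)(31) = 61
Step 5: Merge (I+(C+G))(38) + (B+(H+A))(61) = 99
Read each symbol's code off the tree from the root (left child = 0, right child = 1).

Codes:
  G: 011 (length 3)
  C: 010 (length 3)
  H: 110 (length 3)
  I: 00 (length 2)
  A: 111 (length 3)
  B: 10 (length 2)
Average code length: 250/99 = 2.5253 bits/symbol


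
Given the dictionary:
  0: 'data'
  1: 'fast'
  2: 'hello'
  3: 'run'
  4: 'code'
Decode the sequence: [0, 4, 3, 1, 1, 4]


Look up each index in the dictionary:
  0 -> 'data'
  4 -> 'code'
  3 -> 'run'
  1 -> 'fast'
  1 -> 'fast'
  4 -> 'code'

Decoded: "data code run fast fast code"


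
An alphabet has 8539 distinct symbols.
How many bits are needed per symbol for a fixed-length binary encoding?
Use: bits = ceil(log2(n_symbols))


log2(8539) = 13.0599
Bracket: 2^13 = 8192 < 8539 <= 2^14 = 16384
So ceil(log2(8539)) = 14

bits = ceil(log2(8539)) = ceil(13.0599) = 14 bits


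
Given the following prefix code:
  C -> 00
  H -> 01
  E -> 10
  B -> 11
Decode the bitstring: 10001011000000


Decoding step by step:
Bits 10 -> E
Bits 00 -> C
Bits 10 -> E
Bits 11 -> B
Bits 00 -> C
Bits 00 -> C
Bits 00 -> C


Decoded message: ECEBCCC


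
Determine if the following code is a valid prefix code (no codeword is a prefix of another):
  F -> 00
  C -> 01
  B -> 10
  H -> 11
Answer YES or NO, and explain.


Checking each pair (does one codeword prefix another?):
  F='00' vs C='01': no prefix
  F='00' vs B='10': no prefix
  F='00' vs H='11': no prefix
  C='01' vs F='00': no prefix
  C='01' vs B='10': no prefix
  C='01' vs H='11': no prefix
  B='10' vs F='00': no prefix
  B='10' vs C='01': no prefix
  B='10' vs H='11': no prefix
  H='11' vs F='00': no prefix
  H='11' vs C='01': no prefix
  H='11' vs B='10': no prefix
No violation found over all pairs.

YES -- this is a valid prefix code. No codeword is a prefix of any other codeword.


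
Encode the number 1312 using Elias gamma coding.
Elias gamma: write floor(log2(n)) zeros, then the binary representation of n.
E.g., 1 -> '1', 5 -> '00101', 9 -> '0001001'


num_bits = floor(log2(1312)) + 1 = 11
leading_zeros = num_bits - 1 = 10
binary(1312) = 10100100000

Elias gamma(1312) = '0000000000' + '10100100000' = 000000000010100100000 (21 bits)


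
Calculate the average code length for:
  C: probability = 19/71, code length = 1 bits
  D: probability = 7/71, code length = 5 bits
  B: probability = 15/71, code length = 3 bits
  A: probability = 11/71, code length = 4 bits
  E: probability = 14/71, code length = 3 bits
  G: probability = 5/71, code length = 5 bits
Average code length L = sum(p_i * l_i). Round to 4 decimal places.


Weighted contributions p_i * l_i:
  C: (19/71) * 1 = 19/71
  D: (7/71) * 5 = 35/71
  B: (15/71) * 3 = 45/71
  A: (11/71) * 4 = 44/71
  E: (14/71) * 3 = 42/71
  G: (5/71) * 5 = 25/71
Sum = (19 + 35 + 45 + 44 + 42 + 25)/71 = 210/71

L = 210/71 = 2.9577 bits/symbol


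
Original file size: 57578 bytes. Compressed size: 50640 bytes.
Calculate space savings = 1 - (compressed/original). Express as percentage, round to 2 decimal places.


ratio = compressed/original = 50640/57578 = 0.879503
savings = 1 - ratio = 1 - 0.879503 = 0.120497
as a percentage: 0.120497 * 100 = 12.05%

Space savings = 1 - 50640/57578 = 12.05%


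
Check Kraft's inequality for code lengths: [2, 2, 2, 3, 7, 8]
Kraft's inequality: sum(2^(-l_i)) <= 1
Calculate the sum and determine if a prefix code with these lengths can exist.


Sum = 2^(-2) + 2^(-2) + 2^(-2) + 2^(-3) + 2^(-7) + 2^(-8)
    = 0.25 + 0.25 + 0.25 + 0.125 + 0.0078125 + 0.00390625
    = 227/256 = 0.88671875
Since 0.88671875 <= 1, Kraft's inequality IS satisfied.
A prefix code with these lengths CAN exist.

Kraft sum = 0.88671875. Satisfied.


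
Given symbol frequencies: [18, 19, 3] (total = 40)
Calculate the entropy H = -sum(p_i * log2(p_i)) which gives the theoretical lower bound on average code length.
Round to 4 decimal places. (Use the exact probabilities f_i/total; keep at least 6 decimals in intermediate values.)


Per-symbol terms -p_i * log2(p_i) with p_i = f_i/40:
  p = 18/40 = 0.450000: log2(p) = -1.152003, -p*log2(p) = 0.518401
  p = 19/40 = 0.475000: log2(p) = -1.074001, -p*log2(p) = 0.510150
  p = 3/40 = 0.075000: log2(p) = -3.736966, -p*log2(p) = 0.280272
H = 0.518401 + 0.510150 + 0.280272 = 1.308823

H = 1.3088 bits/symbol


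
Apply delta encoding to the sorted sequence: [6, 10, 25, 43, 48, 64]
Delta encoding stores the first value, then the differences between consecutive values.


First value: 6
Deltas:
  10 - 6 = 4
  25 - 10 = 15
  43 - 25 = 18
  48 - 43 = 5
  64 - 48 = 16


Delta encoded: [6, 4, 15, 18, 5, 16]
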